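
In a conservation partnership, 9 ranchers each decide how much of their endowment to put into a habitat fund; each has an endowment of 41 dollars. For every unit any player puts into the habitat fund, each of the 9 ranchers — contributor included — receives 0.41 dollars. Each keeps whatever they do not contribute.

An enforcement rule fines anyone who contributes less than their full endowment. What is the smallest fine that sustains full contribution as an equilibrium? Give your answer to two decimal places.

24.19 dollars

Given the others contribute fully, the best deviation is to contribute 0 (any partial contribution still incurs the fine and gives up units whose private return 0.41 is below 1).
Deviating from 41 to 0 saves 41 dollars but forfeits the deviator's share of the drop in the habitat fund: 0.41 × 41 = 16.81.
So the deviation gain is 41 − 16.81 = 24.19, and the fine must be at least 24.19 dollars to wipe it out.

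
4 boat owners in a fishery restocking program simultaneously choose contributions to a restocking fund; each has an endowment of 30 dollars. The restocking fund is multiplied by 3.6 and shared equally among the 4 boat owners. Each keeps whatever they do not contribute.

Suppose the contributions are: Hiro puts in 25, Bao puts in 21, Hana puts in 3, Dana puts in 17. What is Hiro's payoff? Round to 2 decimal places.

Total contributed: 25 + 21 + 3 + 17 = 66.
Each receives 3.6 × 66 / 4 = 59.40 from the restocking fund.
Hiro keeps 30 − 25 = 5, so Hiro's payoff is 5 + 59.40 = 64.40.

64.40 dollars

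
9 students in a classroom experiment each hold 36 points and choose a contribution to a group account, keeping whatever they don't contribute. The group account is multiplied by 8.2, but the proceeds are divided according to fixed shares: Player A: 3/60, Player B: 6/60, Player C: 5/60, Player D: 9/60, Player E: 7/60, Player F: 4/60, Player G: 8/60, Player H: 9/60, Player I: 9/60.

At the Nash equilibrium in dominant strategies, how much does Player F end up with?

A player with share s gets back 8.2·s per unit contributed, so full contribution is dominant for anyone with s > 1/8.2 = 0.1220 and zero contribution is dominant for anyone below.
The shares above 0.1220 belong to Player D, Player G, Player H and Player I, contributing 36 each; the remaining 5 contribute 0. Total contributed: 144.
Player F keeps 36 and receives 8.2 × 144 × 4/60 = 78.72 from the group account, for a payoff of 114.72.

114.72 points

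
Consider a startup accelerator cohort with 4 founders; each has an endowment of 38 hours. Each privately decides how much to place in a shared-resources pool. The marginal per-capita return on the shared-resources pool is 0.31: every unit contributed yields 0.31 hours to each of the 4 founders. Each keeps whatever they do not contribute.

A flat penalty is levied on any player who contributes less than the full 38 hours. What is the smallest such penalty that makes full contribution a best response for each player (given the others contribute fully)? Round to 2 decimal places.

Given the others contribute fully, the best deviation is to contribute 0 (any partial contribution still incurs the fine and gives up units whose private return 0.31 is below 1).
Deviating from 38 to 0 saves 38 hours but forfeits the deviator's share of the drop in the shared-resources pool: 0.31 × 38 = 11.78.
So the deviation gain is 38 − 11.78 = 26.22, and the fine must be at least 26.22 hours to wipe it out.

26.22 hours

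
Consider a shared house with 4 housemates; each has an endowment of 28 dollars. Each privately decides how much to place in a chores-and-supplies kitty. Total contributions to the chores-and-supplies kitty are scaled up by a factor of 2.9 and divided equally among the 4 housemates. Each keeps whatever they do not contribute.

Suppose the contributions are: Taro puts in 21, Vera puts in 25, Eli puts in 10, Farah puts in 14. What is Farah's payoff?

64.75 dollars

Total contributed: 21 + 25 + 10 + 14 = 70.
Each receives 2.9 × 70 / 4 = 50.75 from the chores-and-supplies kitty.
Farah keeps 28 − 14 = 14, so Farah's payoff is 14 + 50.75 = 64.75.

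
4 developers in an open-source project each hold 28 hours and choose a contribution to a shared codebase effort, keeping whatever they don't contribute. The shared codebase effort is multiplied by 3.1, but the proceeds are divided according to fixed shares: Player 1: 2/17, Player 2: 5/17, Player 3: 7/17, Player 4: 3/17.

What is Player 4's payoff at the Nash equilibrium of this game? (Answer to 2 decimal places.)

43.32 hours

Player j's private return per contributed unit is 3.1 × (j's share). Contributing is weakly dominant for j when that share is at least 1/3.1 = 0.3226, and contributing 0 is dominant otherwise.
Player 3 alone (share 7/17) is above the threshold, contributing 28; the remaining 3 contribute 0. Total contributed: 28.
Player 4 keeps 28 and receives 3.1 × 28 × 3/17 = 15.32 from the shared codebase effort, for a payoff of 43.32.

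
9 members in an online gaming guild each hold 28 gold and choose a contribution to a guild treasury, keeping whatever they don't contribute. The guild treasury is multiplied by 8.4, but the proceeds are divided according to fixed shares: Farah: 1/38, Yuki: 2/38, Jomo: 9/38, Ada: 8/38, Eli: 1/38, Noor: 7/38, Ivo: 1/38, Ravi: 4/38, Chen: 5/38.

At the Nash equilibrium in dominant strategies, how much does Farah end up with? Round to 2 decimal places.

A player with share s gets back 8.4·s per unit contributed, so full contribution is dominant for anyone with s > 1/8.4 = 0.1190 and zero contribution is dominant for anyone below.
Jomo, Ada, Noor and Chen clear that bar, contributing 28 each; the remaining 5 contribute 0. Total contributed: 112.
Farah keeps 28 and receives 8.4 × 112 × 1/38 = 24.76 from the guild treasury, for a payoff of 52.76.

52.76 gold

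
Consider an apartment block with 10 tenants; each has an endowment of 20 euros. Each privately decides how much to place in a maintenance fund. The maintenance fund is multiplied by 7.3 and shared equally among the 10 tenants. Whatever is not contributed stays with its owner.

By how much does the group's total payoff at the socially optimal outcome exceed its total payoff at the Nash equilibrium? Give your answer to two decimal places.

1260.00 euros

Each contributed unit returns 7.3/10 = 0.7300 to its contributor — below 1 — so contributing 0 is dominant for every player. At the Nash equilibrium everyone keeps their 20, and the group total is 10 × 20 = 200.
Each contributed unit returns 7.300 to the group as a whole (0.7300 to each of 10 players), which exceeds 1, so the social optimum is full contribution: group total = 7.300 × 200 = 1460.00.
Efficiency loss = 1460.00 − 200 = 1260.00.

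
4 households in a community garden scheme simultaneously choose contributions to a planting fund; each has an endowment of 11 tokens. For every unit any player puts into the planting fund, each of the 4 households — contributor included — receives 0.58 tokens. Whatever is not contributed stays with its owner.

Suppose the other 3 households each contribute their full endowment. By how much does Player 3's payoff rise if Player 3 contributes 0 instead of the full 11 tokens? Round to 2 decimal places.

Switching from a contribution of 11 to 0 lets Player 3 keep an extra 11 tokens, but lowers the planting fund by 11, which costs Player 3 their own share of that drop: 0.58 × 11 = 6.38.
Net gain = 11 − 6.38 = 4.62. The private return per contributed unit (0.58) is below 1, so free-riding is indeed the best response regardless of what the others do.

4.62 tokens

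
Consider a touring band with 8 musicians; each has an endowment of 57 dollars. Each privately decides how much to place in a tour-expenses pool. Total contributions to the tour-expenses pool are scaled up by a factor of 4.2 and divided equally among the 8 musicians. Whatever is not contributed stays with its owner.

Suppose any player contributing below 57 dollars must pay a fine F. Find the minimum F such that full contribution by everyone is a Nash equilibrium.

27.08 dollars

Given the others contribute fully, the best deviation is to contribute 0 (any partial contribution still incurs the fine and gives up units whose private return 0.5250 is below 1).
Deviating from 57 to 0 saves 57 dollars but forfeits the deviator's share of the drop in the tour-expenses pool: 4.2/8 × 57 = 29.92.
So the deviation gain is 57 − 29.92 = 27.08, and the fine must be at least 27.08 dollars to wipe it out.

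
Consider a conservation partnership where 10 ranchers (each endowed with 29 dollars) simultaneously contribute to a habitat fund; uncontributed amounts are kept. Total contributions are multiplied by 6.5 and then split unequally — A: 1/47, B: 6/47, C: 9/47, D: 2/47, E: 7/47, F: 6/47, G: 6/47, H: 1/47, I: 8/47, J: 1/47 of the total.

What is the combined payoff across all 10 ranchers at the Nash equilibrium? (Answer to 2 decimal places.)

A player with share s gets back 6.5·s per unit contributed, so full contribution is dominant for anyone with s > 1/6.5 = 0.1538 and zero contribution is dominant for anyone below.
The shares above 0.1538 belong to C and I, contributing 29 each; the remaining 8 contribute 0. Total contributed: 58.
The habitat fund pays out 6.5 × 58 = 377.00 in total (split across the unequal shares, but the aggregate is all that matters for the group sum).
The 8 free-riders keep 29 each, adding 232. Group total = 232 + 377.00 = 609.00.

609.00 dollars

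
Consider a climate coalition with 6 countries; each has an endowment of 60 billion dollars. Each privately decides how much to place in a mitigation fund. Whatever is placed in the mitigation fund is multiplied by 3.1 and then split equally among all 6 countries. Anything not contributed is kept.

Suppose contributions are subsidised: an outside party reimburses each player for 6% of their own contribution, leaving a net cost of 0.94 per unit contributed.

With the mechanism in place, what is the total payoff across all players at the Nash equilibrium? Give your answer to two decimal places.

360.00 billion dollars

The effective private return is (3.1/6) / 0.94 = 0.5496, which is still under 1, so the mechanism doesn't change anyone's dominant strategy: zero contribution.
At the Nash equilibrium no one contributes; group total payoff = 6 × 60 = 360.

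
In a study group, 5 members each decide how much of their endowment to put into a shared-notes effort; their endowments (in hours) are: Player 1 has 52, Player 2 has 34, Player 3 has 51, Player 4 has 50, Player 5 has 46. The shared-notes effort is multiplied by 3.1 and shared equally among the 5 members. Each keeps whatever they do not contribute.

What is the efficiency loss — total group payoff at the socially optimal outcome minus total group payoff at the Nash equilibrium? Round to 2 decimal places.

The private return per contributed unit is 3.1/5 = 0.6200 < 1 for every player regardless of endowment, so the Nash equilibrium is zero contribution and the group total is Σ E_j = 52 + 34 + 51 + 50 + 46 = 233.
Each contributed unit returns 3.100 to the group, so the social optimum is full contribution by everyone: group total = 3.100 × 233 = 722.30.
Efficiency loss = (3.100 − 1) × 233 = 489.30.

489.30 hours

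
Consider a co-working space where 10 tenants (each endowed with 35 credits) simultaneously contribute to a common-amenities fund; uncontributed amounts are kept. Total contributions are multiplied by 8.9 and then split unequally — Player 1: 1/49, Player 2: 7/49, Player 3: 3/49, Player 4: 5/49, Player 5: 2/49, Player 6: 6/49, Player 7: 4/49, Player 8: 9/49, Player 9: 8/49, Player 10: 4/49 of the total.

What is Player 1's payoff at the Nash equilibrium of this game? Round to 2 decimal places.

60.43 credits

Player j's private return per contributed unit is 8.9 × (j's share). Contributing is weakly dominant for j when that share is at least 1/8.9 = 0.1124, and contributing 0 is dominant otherwise.
The shares above 0.1124 belong to Player 2, Player 6, Player 8 and Player 9, contributing 35 each; the remaining 6 contribute 0. Total contributed: 140.
Player 1 keeps 35 and receives 8.9 × 140 × 1/49 = 25.43 from the common-amenities fund, for a payoff of 60.43.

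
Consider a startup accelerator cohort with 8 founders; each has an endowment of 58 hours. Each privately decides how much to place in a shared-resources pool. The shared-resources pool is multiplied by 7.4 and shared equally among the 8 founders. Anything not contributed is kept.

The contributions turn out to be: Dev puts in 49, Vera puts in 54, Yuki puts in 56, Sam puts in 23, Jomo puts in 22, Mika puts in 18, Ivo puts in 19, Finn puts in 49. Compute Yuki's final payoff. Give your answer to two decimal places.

270.25 hours

Total contributed: 49 + 54 + 56 + 23 + 22 + 18 + 19 + 49 = 290.
Each receives 7.4 × 290 / 8 = 268.25 from the shared-resources pool.
Yuki keeps 58 − 56 = 2, so Yuki's payoff is 2 + 268.25 = 270.25.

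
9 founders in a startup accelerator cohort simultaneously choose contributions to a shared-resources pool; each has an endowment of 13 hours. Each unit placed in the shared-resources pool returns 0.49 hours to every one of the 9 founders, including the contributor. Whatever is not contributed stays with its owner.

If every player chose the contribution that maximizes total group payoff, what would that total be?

Each contributed unit returns 4.410 to the group as a whole (0.49 to each of 9 players), which exceeds 1, so the social optimum is full contribution: group total = 4.410 × 117 = 515.97.

515.97 hours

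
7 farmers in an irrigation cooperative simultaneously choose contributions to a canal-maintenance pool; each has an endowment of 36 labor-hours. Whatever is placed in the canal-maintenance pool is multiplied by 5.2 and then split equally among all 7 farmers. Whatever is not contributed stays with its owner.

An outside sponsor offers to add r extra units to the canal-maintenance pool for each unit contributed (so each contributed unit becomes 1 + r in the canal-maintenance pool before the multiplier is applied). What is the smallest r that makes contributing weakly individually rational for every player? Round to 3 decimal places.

With matching at rate r, one contributed unit becomes (1 + r) in the canal-maintenance pool and returns 5.2 × (1 + r) / 7 to the contributor.
Setting this equal to 1: 1 + r = 7/5.2 = 1.3462.
So the minimum matching rate is r = 1.3462 − 1 = 0.346.

0.346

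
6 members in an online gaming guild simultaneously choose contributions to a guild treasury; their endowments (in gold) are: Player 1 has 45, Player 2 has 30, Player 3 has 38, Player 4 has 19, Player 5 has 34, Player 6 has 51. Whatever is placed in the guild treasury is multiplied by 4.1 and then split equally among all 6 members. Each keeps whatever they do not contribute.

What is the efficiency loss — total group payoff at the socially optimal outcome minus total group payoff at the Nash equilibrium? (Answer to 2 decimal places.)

672.70 gold

The private return per contributed unit is 4.1/6 = 0.6833 < 1 for every player regardless of endowment, so the Nash equilibrium is zero contribution and the group total is Σ E_j = 45 + 30 + 38 + 19 + 34 + 51 = 217.
Each contributed unit returns 4.100 to the group, so the social optimum is full contribution by everyone: group total = 4.100 × 217 = 889.70.
Efficiency loss = (4.100 − 1) × 217 = 672.70.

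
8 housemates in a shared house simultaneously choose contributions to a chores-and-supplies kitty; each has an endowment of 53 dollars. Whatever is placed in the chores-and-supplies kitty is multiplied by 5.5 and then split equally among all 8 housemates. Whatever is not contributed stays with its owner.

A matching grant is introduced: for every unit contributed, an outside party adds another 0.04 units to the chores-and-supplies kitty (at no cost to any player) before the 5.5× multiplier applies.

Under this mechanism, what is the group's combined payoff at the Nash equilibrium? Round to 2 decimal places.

Even with the mechanism, each unit contributed returns only 5.5 × 1.04 / 8 = 0.7150 per unit of net cost, so contributing nothing is still dominant.
Everyone keeps their endowment and the group total is 8 × 53 = 424.

424.00 dollars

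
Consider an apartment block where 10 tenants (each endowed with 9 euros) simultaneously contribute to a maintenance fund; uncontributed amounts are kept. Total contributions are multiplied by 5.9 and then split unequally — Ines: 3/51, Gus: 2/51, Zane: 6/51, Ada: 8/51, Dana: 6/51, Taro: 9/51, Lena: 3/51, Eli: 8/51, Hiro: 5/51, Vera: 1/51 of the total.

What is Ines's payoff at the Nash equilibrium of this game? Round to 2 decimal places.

Each unit j contributes comes back to j as 5.9 × (j's share), so j prefers to contribute only if that share exceeds 1/5.9 = 0.1695; otherwise keeping the unit dominates.
Taro alone (share 9/51) is above the threshold, contributing 9; the remaining 9 contribute 0. Total contributed: 9.
Ines keeps 9 and receives 5.9 × 9 × 3/51 = 3.12 from the maintenance fund, for a payoff of 12.12.

12.12 euros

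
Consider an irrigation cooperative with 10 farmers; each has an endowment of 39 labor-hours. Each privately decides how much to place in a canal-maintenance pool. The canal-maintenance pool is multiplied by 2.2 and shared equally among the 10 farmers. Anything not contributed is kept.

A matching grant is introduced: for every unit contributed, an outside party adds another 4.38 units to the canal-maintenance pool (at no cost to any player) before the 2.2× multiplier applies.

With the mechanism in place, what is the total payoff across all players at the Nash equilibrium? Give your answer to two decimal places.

4616.04 labor-hours

Under the mechanism each unit contributed yields 2.2 × 5.38 / 10 = 1.1836 back to its contributor per unit of net cost, which exceeds 1, making full contribution the dominant choice for everyone.
So the Nash equilibrium is full contribution by all 10; the group earns 2.2 × 5.38 × 390 = 4616.04.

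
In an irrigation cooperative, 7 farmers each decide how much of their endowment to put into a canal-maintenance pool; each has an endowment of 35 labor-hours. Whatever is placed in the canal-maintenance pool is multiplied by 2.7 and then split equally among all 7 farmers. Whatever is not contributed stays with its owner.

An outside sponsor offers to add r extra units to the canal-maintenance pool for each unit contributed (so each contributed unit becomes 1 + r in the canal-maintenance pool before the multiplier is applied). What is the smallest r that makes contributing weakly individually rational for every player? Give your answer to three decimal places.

With matching at rate r, one contributed unit becomes (1 + r) in the canal-maintenance pool and returns 2.7 × (1 + r) / 7 to the contributor.
Setting this equal to 1: 1 + r = 7/2.7 = 2.5926.
So the minimum matching rate is r = 2.5926 − 1 = 1.593.

1.593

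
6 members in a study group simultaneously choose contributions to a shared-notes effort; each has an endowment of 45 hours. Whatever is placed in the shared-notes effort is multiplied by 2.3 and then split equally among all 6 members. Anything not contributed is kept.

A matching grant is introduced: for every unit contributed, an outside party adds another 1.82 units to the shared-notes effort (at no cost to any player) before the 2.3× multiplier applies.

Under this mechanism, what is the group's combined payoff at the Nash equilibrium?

Under the mechanism each unit contributed yields 2.3 × 2.82 / 6 = 1.0810 back to its contributor per unit of net cost, which exceeds 1, making full contribution the dominant choice for everyone.
At the Nash equilibrium everyone contributes 45. Group total payoff = 2.3 × 2.82 × 270 = 1751.22.

1751.22 hours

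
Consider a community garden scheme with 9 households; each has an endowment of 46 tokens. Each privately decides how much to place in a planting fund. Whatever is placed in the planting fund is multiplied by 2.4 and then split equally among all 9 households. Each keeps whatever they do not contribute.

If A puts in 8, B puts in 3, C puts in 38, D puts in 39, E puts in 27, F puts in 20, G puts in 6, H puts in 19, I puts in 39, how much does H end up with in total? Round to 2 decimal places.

Total contributed: 8 + 3 + 38 + 39 + 27 + 20 + 6 + 19 + 39 = 199.
Each receives 2.4 × 199 / 9 = 53.07 from the planting fund.
H keeps 46 − 19 = 27, so H's payoff is 27 + 53.07 = 80.07.

80.07 tokens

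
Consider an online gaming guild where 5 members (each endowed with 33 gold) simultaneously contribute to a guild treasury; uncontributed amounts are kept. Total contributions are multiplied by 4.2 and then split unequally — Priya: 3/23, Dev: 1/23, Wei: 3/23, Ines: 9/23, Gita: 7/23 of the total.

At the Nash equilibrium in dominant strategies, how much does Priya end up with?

69.16 gold

For player j, contributing a unit is worthwhile iff 4.2 × (j's share) ≥ 1, i.e. iff j's share is at least 0.2381.
Ines and Gita clear that bar, contributing 33 each; the remaining 3 contribute 0. Total contributed: 66.
Priya keeps 33 and receives 4.2 × 66 × 3/23 = 36.16 from the guild treasury, for a payoff of 69.16.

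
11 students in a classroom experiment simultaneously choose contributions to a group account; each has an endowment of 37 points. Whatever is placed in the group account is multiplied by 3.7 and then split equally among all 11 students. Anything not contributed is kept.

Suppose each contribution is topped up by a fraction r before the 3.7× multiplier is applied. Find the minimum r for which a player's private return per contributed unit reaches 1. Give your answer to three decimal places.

With matching at rate r, one contributed unit becomes (1 + r) in the group account and returns 3.7 × (1 + r) / 11 to the contributor.
Setting this equal to 1: 1 + r = 11/3.7 = 2.9730.
So the minimum matching rate is r = 2.9730 − 1 = 1.973.

1.973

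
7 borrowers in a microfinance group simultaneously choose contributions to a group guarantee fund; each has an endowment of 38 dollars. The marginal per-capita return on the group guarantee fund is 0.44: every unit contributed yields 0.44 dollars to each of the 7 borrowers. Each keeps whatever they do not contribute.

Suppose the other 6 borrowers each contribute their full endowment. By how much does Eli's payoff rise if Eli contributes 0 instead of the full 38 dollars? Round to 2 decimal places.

Switching from a contribution of 38 to 0 lets Eli keep an extra 38 dollars, but lowers the group guarantee fund by 38, which costs Eli their own share of that drop: 0.44 × 38 = 16.72.
Net gain = 38 − 16.72 = 21.28. The private return per contributed unit (0.44) is below 1, so free-riding is indeed the best response regardless of what the others do.

21.28 dollars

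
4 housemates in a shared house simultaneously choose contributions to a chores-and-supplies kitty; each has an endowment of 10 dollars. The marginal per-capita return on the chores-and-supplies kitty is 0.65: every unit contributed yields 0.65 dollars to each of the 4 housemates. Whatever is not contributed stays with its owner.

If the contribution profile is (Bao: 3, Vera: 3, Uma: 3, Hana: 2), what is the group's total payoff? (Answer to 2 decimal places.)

Total contributed: 3 + 3 + 3 + 2 = 11; total kept: 4 × 10 − 11 = 29.
The chores-and-supplies kitty pays out 0.65 × 4 × 11 = 28.60 in aggregate.
Group total = 29 + 28.60 = 57.60.

57.60 dollars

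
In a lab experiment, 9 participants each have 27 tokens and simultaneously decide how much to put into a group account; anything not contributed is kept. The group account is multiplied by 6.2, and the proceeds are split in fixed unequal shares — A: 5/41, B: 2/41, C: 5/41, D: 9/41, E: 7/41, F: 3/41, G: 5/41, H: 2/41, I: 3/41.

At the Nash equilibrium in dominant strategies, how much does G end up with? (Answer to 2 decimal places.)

Player j's private return per contributed unit is 6.2 × (j's share). Contributing is weakly dominant for j when that share is at least 1/6.2 = 0.1613, and contributing 0 is dominant otherwise.
D and E clear that bar, contributing 27 each; the remaining 7 contribute 0. Total contributed: 54.
G keeps 27 and receives 6.2 × 54 × 5/41 = 40.83 from the group account, for a payoff of 67.83.

67.83 tokens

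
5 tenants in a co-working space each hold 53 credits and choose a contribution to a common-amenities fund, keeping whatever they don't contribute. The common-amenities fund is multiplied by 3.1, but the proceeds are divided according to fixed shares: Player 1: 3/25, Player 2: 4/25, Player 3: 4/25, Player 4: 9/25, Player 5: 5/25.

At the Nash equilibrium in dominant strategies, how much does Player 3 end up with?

79.29 credits

Each unit j contributes comes back to j as 3.1 × (j's share), so j prefers to contribute only if that share exceeds 1/3.1 = 0.3226; otherwise keeping the unit dominates.
Player 4 alone (share 9/25) is above the threshold, contributing 53; the remaining 4 contribute 0. Total contributed: 53.
Player 3 keeps 53 and receives 3.1 × 53 × 4/25 = 26.29 from the common-amenities fund, for a payoff of 79.29.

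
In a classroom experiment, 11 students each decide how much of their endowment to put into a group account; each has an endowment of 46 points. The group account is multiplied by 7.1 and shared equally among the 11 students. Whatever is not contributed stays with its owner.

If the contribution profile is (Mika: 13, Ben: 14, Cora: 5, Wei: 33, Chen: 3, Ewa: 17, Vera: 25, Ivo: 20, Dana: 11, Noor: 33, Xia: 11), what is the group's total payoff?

Total contributed: 13 + 14 + 5 + 33 + 3 + 17 + 25 + 20 + 11 + 33 + 11 = 185; total kept: 11 × 46 − 185 = 321.
The group account pays out 7.1 × 185 = 1313.50 in aggregate.
Group total = 321 + 1313.50 = 1634.50.

1634.50 points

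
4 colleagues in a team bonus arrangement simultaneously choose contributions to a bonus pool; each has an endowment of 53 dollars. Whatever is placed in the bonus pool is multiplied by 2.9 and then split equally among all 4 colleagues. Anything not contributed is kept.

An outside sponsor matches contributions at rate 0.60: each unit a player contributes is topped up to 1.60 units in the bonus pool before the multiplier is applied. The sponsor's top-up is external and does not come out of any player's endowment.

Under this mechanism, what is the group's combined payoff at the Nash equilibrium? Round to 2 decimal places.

With the mechanism, a contributed unit returns 2.9 × 1.60 / 4 = 1.1600 per unit of net cost to the contributor — now above 1 — so contributing fully is weakly dominant for every player.
So the Nash equilibrium is full contribution by all 4; the group earns 2.9 × 1.60 × 212 = 983.68.

983.68 dollars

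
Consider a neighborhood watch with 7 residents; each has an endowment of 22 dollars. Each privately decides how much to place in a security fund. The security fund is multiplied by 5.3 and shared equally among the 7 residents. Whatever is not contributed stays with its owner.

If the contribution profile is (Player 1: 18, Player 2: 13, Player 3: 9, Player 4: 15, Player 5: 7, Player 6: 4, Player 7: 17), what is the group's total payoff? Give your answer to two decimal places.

Total contributed: 18 + 13 + 9 + 15 + 7 + 4 + 17 = 83; total kept: 7 × 22 − 83 = 71.
The security fund pays out 5.3 × 83 = 439.90 in aggregate.
Group total = 71 + 439.90 = 510.90.

510.90 dollars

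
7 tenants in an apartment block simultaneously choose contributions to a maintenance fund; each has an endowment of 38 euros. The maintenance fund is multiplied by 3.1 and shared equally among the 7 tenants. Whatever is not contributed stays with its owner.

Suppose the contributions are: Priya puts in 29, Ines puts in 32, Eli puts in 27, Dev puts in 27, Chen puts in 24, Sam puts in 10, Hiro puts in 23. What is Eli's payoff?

87.17 euros

Total contributed: 29 + 32 + 27 + 27 + 24 + 10 + 23 = 172.
Each receives 3.1 × 172 / 7 = 76.17 from the maintenance fund.
Eli keeps 38 − 27 = 11, so Eli's payoff is 11 + 76.17 = 87.17.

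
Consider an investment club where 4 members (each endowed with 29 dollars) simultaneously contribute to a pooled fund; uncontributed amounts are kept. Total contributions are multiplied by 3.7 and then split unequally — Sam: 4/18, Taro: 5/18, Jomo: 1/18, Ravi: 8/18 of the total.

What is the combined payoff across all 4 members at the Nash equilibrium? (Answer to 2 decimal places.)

Player j's private return per contributed unit is 3.7 × (j's share). Contributing is weakly dominant for j when that share is at least 1/3.7 = 0.2703, and contributing 0 is dominant otherwise.
The shares above 0.2703 belong to Taro and Ravi, contributing 29 each; the remaining 2 contribute 0. Total contributed: 58.
The pooled fund pays out 3.7 × 58 = 214.60 in total (split across the unequal shares, but the aggregate is all that matters for the group sum).
The 2 free-riders keep 29 each, adding 58. Group total = 58 + 214.60 = 272.60.

272.60 dollars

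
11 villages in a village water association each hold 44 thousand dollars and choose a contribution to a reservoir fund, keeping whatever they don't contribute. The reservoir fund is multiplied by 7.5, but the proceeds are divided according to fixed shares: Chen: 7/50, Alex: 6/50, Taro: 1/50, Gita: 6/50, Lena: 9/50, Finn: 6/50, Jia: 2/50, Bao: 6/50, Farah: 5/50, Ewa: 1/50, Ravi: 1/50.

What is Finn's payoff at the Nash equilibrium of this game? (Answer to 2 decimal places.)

123.20 thousand dollars

Player j's private return per contributed unit is 7.5 × (j's share). Contributing is weakly dominant for j when that share is at least 1/7.5 = 0.1333, and contributing 0 is dominant otherwise.
The shares above 0.1333 belong to Chen and Lena, contributing 44 each; the remaining 9 contribute 0. Total contributed: 88.
Finn keeps 44 and receives 7.5 × 88 × 6/50 = 79.20 from the reservoir fund, for a payoff of 123.20.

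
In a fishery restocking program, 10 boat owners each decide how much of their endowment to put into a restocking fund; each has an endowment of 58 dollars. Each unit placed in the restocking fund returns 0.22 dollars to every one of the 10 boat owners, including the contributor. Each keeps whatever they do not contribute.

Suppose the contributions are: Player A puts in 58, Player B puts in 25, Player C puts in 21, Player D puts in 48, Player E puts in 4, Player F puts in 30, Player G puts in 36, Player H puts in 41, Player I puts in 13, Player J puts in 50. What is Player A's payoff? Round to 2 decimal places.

71.72 dollars

Total contributed: 58 + 25 + 21 + 48 + 4 + 30 + 36 + 41 + 13 + 50 = 326.
Each receives 0.22 × 326 = 71.72 from the restocking fund.
Player A keeps 58 − 58 = 0, so Player A's payoff is 0 + 71.72 = 71.72.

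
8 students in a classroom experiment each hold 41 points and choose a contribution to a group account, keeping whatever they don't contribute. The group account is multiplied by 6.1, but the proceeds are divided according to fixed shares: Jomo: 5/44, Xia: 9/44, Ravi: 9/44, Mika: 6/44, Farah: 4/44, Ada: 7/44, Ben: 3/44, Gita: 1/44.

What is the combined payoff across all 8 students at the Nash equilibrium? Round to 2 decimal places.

A player with share s gets back 6.1·s per unit contributed, so full contribution is dominant for anyone with s > 1/6.1 = 0.1639 and zero contribution is dominant for anyone below.
The shares above 0.1639 belong to Xia and Ravi, contributing 41 each; the remaining 6 contribute 0. Total contributed: 82.
The group account pays out 6.1 × 82 = 500.20 in total (split across the unequal shares, but the aggregate is all that matters for the group sum).
The 6 free-riders keep 41 each, adding 246. Group total = 246 + 500.20 = 746.20.

746.20 points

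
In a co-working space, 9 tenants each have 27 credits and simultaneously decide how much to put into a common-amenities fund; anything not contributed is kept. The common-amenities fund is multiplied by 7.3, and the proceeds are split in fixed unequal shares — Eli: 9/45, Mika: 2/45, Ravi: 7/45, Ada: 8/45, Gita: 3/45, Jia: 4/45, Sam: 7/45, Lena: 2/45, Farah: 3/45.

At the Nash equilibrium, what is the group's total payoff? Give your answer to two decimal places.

923.40 credits

Player j's private return per contributed unit is 7.3 × (j's share). Contributing is weakly dominant for j when that share is at least 1/7.3 = 0.1370, and contributing 0 is dominant otherwise.
Eli, Ravi, Ada and Sam are above the threshold, contributing 27 each; the remaining 5 contribute 0. Total contributed: 108.
The common-amenities fund pays out 7.3 × 108 = 788.40 in total (split across the unequal shares, but the aggregate is all that matters for the group sum).
The 5 free-riders keep 27 each, adding 135. Group total = 135 + 788.40 = 923.40.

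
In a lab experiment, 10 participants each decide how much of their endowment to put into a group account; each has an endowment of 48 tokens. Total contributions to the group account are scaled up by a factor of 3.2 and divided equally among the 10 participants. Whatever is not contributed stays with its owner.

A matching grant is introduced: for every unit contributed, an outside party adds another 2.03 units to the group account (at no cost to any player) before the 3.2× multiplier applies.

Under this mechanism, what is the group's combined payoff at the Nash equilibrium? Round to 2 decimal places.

The effective private return is 3.2 × 3.03 / 10 = 0.9696, which is still under 1, so the mechanism doesn't change anyone's dominant strategy: zero contribution.
Everyone keeps their endowment and the group total is 10 × 48 = 480.

480.00 tokens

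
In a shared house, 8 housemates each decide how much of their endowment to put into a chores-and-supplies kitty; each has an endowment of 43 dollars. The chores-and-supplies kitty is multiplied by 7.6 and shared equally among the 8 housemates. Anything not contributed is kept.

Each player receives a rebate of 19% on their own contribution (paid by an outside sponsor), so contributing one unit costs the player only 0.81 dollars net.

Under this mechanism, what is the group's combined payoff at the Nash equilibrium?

2679.76 dollars

With the mechanism, a contributed unit returns (7.6/8) / 0.81 = 1.1728 per unit of net cost to the contributor — now above 1 — so contributing fully is weakly dominant for every player.
At the Nash equilibrium everyone contributes 43. Group total payoff = 8 × (43 × 0.19 + 7.6 × 43) = 2679.76.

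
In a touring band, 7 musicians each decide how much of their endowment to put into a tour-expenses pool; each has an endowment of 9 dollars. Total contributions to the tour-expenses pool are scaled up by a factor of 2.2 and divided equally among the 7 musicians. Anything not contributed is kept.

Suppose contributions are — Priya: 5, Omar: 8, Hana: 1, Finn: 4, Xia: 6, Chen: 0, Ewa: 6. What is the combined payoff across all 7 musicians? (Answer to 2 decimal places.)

99.00 dollars

Total contributed: 5 + 8 + 1 + 4 + 6 + 0 + 6 = 30; total kept: 7 × 9 − 30 = 33.
The tour-expenses pool pays out 2.2 × 30 = 66.00 in aggregate.
Group total = 33 + 66.00 = 99.00.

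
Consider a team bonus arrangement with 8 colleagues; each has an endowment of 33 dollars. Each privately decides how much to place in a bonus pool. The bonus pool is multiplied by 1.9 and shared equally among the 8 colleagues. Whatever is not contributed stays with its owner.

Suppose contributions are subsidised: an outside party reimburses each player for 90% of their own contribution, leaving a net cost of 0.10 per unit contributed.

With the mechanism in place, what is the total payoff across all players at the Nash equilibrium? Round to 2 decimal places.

With the mechanism, a contributed unit returns (1.9/8) / 0.10 = 2.3750 per unit of net cost to the contributor — now above 1 — so contributing fully is weakly dominant for every player.
At the Nash equilibrium everyone contributes 33. Group total payoff = 8 × (33 × 0.90 + 1.9 × 33) = 739.20.

739.20 dollars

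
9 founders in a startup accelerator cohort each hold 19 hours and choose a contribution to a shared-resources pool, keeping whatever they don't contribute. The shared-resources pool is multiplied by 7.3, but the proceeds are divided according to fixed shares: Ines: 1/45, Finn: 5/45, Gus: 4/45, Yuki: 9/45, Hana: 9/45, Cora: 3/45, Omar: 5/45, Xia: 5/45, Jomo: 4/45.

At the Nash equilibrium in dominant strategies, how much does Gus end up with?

Player j's private return per contributed unit is 7.3 × (j's share). Contributing is weakly dominant for j when that share is at least 1/7.3 = 0.1370, and contributing 0 is dominant otherwise.
Yuki and Hana are above the threshold, contributing 19 each; the remaining 7 contribute 0. Total contributed: 38.
Gus keeps 19 and receives 7.3 × 38 × 4/45 = 24.66 from the shared-resources pool, for a payoff of 43.66.

43.66 hours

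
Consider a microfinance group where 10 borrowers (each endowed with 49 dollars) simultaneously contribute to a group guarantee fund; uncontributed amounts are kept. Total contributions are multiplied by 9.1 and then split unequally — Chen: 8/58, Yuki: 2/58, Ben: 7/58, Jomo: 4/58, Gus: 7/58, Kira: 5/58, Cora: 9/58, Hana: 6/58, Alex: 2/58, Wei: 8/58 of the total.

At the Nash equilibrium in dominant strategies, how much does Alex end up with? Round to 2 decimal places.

Player j's private return per contributed unit is 9.1 × (j's share). Contributing is weakly dominant for j when that share is at least 1/9.1 = 0.1099, and contributing 0 is dominant otherwise.
The shares above 0.1099 belong to Chen, Ben, Gus, Cora and Wei, contributing 49 each; the remaining 5 contribute 0. Total contributed: 245.
Alex keeps 49 and receives 9.1 × 245 × 2/58 = 76.88 from the group guarantee fund, for a payoff of 125.88.

125.88 dollars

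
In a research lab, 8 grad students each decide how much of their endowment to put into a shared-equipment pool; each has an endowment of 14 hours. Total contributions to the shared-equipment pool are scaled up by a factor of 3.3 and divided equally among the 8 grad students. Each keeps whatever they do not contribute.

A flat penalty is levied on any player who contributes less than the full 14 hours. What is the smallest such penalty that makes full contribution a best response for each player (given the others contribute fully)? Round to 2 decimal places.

8.23 hours

Given the others contribute fully, the best deviation is to contribute 0 (any partial contribution still incurs the fine and gives up units whose private return 0.4125 is below 1).
Deviating from 14 to 0 saves 14 hours but forfeits the deviator's share of the drop in the shared-equipment pool: 3.3/8 × 14 = 5.77.
So the deviation gain is 14 − 5.77 = 8.23, and the fine must be at least 8.23 hours to wipe it out.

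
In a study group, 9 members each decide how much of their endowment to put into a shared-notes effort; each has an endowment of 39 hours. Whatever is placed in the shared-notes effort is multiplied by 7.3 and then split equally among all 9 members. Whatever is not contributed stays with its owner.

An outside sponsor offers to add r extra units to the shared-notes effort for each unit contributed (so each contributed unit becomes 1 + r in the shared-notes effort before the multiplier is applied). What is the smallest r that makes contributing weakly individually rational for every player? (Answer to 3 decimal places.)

0.233

With matching at rate r, one contributed unit becomes (1 + r) in the shared-notes effort and returns 7.3 × (1 + r) / 9 to the contributor.
Setting this equal to 1: 1 + r = 9/7.3 = 1.2329.
So the minimum matching rate is r = 1.2329 − 1 = 0.233.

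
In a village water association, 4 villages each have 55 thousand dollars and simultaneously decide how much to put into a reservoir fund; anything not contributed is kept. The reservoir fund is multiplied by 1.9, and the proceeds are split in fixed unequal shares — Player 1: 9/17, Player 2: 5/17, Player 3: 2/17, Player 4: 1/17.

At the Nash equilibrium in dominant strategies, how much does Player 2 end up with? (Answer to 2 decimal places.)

A player with share s gets back 1.9·s per unit contributed, so full contribution is dominant for anyone with s > 1/1.9 = 0.5263 and zero contribution is dominant for anyone below.
Player 1 alone (share 9/17) is above the threshold, contributing 55; the remaining 3 contribute 0. Total contributed: 55.
Player 2 keeps 55 and receives 1.9 × 55 × 5/17 = 30.74 from the reservoir fund, for a payoff of 85.74.

85.74 thousand dollars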